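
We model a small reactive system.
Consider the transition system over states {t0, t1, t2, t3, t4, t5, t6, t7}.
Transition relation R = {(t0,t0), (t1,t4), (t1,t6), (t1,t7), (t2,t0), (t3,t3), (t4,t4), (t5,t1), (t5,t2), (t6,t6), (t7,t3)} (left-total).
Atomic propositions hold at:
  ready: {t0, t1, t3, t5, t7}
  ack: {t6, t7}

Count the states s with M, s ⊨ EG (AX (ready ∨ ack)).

Sat(ready ∨ ack) = {t0, t1, t3, t5, t6, t7}
Sat(AX (ready ∨ ack)) = {s : every successor in {t0, t1, t3, t5, t6, t7}} = {t0, t2, t3, t6, t7}
EG (AX (ready ∨ ack)): greatest fixpoint, start Z0 = {t0, t2, t3, t6, t7}, keep only states in Sat with some successor in Z. Already a fixed point.
Sat(EG (AX (ready ∨ ack))) = {t0, t2, t3, t6, t7}
|Sat(EG (AX (ready ∨ ack)))| = |{t0, t2, t3, t6, t7}| = 5.

5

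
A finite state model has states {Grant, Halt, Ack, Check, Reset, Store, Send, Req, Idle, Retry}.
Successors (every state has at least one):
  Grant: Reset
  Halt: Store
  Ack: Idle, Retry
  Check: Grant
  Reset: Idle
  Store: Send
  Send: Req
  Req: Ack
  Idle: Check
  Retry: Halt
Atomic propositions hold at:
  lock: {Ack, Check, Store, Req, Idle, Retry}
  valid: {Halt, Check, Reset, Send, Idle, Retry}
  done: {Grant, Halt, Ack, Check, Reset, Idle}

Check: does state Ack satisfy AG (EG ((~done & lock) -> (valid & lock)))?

Sat(~done) = {Store, Send, Req, Retry}
Sat(~done & lock) = {Store, Req, Retry}
Sat(valid & lock) = {Check, Idle, Retry}
Sat((~done & lock) -> (valid & lock)) = {Grant, Halt, Ack, Check, Reset, Send, Idle, Retry}
EG ((~done & lock) -> (valid & lock)): greatest fixpoint, start Z0 = {Grant, Halt, Ack, Check, Reset, Send, Idle, Retry}, keep only states in Sat with some successor in Z. Z1 = {Grant, Ack, Check, Reset, Idle, Retry}; Z2 = {Grant, Ack, Check, Reset, Idle}; fixed.
Sat(EG ((~done & lock) -> (valid & lock))) = {Grant, Ack, Check, Reset, Idle}
AG (EG ((~done & lock) -> (valid & lock))): greatest fixpoint, start Z0 = {Grant, Ack, Check, Reset, Idle}, keep only states in Sat with every successor in Z. Z1 = {Grant, Check, Reset, Idle}; fixed.
Sat(AG (EG ((~done & lock) -> (valid & lock)))) = {Grant, Check, Reset, Idle}
Ack ∉ Sat(AG (EG ((~done & lock) -> (valid & lock)))) = {Grant, Check, Reset, Idle}, so the formula does not hold at Ack.

No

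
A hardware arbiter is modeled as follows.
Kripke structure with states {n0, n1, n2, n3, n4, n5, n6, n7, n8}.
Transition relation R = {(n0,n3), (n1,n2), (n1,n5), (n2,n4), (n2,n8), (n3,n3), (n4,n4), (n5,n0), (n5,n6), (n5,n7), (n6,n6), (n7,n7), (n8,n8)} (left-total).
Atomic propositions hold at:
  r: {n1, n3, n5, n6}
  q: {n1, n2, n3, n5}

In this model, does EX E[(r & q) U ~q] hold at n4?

Sat(r & q) = {n1, n3, n5}
Sat(~q) = {n0, n4, n6, n7, n8}
E[(r & q) U ~q]: least fixpoint, start Z0 = Sat(~q) = {n0, n4, n6, n7, n8}, add states in Sat(r & q) with some successor in Z. Z1 = {n0, n4, n5, n6, n7, n8}; Z2 = {n0, n1, n4, n5, n6, n7, n8}; fixed.
Sat(E[(r & q) U ~q]) = {n0, n1, n4, n5, n6, n7, n8}
Sat(EX E[(r & q) U ~q]) = {s : some successor in {n0, n1, n4, n5, n6, n7, n8}} = {n1, n2, n4, n5, n6, n7, n8}
n4 ∈ Sat(EX E[(r & q) U ~q]) = {n1, n2, n4, n5, n6, n7, n8}, so the formula holds at n4.

Yes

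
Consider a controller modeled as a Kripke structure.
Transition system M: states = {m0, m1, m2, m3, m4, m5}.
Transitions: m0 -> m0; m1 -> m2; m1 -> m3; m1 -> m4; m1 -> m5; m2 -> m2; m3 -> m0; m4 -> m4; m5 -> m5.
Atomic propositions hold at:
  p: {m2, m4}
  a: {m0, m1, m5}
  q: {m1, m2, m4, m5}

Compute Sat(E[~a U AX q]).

{m2, m4, m5}

Sat(~a) = {m2, m3, m4}
Sat(AX q) = {s : every successor in {m1, m2, m4, m5}} = {m2, m4, m5}
E[~a U AX q]: least fixpoint, start Z0 = Sat(AX q) = {m2, m4, m5}, add states in Sat(~a) with some successor in Z. Already a fixed point.
Sat(E[~a U AX q]) = {m2, m4, m5}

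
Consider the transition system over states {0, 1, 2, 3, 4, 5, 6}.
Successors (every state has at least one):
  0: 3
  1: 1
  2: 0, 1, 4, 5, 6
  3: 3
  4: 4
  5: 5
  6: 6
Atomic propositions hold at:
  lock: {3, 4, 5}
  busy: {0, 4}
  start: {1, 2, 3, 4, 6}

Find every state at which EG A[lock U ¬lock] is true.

{1, 2, 6}

Sat(¬lock) = {0, 1, 2, 6}
A[lock U ¬lock]: least fixpoint, start Z0 = Sat(¬lock) = {0, 1, 2, 6}, add states in Sat(lock) with every successor in Z. Already a fixed point.
Sat(A[lock U ¬lock]) = {0, 1, 2, 6}
EG A[lock U ¬lock]: greatest fixpoint, start Z0 = {0, 1, 2, 6}, keep only states in Sat with some successor in Z. Z1 = {1, 2, 6}; fixed.
Sat(EG A[lock U ¬lock]) = {1, 2, 6}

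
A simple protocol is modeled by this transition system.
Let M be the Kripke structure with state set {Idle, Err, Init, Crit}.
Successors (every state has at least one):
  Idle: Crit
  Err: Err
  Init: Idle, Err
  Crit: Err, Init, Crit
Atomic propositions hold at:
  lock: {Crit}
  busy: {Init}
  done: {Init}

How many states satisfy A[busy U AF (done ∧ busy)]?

1

Sat(done ∧ busy) = {Init}
AF (done ∧ busy): least fixpoint, start Z0 = {Init}, add states with every successor in Z. Already a fixed point.
Sat(AF (done ∧ busy)) = {Init}
A[busy U AF (done ∧ busy)]: least fixpoint, start Z0 = Sat(AF (done ∧ busy)) = {Init}, add states in Sat(busy) with every successor in Z. Already a fixed point.
Sat(A[busy U AF (done ∧ busy)]) = {Init}
|Sat(A[busy U AF (done ∧ busy)])| = |{Init}| = 1.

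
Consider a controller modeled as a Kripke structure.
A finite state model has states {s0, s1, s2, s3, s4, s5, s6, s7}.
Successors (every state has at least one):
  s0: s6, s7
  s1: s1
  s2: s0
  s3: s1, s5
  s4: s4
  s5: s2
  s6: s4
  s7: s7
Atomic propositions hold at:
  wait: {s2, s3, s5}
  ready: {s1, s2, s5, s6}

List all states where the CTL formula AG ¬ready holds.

{s4, s7}

Sat(¬ready) = {s0, s3, s4, s7}
AG ¬ready: greatest fixpoint, start Z0 = {s0, s3, s4, s7}, keep only states in Sat with every successor in Z. Z1 = {s4, s7}; fixed.
Sat(AG ¬ready) = {s4, s7}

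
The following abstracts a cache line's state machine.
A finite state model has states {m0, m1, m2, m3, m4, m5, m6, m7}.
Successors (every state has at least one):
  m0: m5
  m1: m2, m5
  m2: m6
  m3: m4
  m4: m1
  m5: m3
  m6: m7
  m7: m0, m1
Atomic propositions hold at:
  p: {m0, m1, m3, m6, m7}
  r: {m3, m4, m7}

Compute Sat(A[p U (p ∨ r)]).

{m0, m1, m3, m4, m6, m7}

Sat(p ∨ r) = {m0, m1, m3, m4, m6, m7}
A[p U (p ∨ r)]: least fixpoint, start Z0 = Sat((p ∨ r)) = {m0, m1, m3, m4, m6, m7}, add states in Sat(p) with every successor in Z. Already a fixed point.
Sat(A[p U (p ∨ r)]) = {m0, m1, m3, m4, m6, m7}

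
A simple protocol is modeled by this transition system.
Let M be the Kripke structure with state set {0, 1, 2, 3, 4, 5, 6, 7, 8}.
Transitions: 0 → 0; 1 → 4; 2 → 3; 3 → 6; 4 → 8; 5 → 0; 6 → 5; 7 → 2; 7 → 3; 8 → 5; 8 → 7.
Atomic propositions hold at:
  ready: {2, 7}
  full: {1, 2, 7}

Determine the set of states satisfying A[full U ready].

A[full U ready]: least fixpoint, start Z0 = Sat(ready) = {2, 7}, add states in Sat(full) with every successor in Z. Already a fixed point.
Sat(A[full U ready]) = {2, 7}

{2, 7}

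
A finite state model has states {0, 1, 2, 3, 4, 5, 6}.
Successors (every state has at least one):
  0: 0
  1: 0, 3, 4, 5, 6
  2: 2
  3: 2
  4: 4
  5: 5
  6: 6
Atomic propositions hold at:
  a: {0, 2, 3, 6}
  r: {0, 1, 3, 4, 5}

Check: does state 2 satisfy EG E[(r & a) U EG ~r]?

Yes

Sat(r & a) = {0, 3}
Sat(~r) = {2, 6}
EG ~r: greatest fixpoint, start Z0 = {2, 6}, keep only states in Sat with some successor in Z. Already a fixed point.
Sat(EG ~r) = {2, 6}
E[(r & a) U EG ~r]: least fixpoint, start Z0 = Sat(EG ~r) = {2, 6}, add states in Sat(r & a) with some successor in Z. Z1 = {2, 3, 6}; fixed.
Sat(E[(r & a) U EG ~r]) = {2, 3, 6}
EG E[(r & a) U EG ~r]: greatest fixpoint, start Z0 = {2, 3, 6}, keep only states in Sat with some successor in Z. Already a fixed point.
Sat(EG E[(r & a) U EG ~r]) = {2, 3, 6}
2 ∈ Sat(EG E[(r & a) U EG ~r]) = {2, 3, 6}, so the formula holds at 2.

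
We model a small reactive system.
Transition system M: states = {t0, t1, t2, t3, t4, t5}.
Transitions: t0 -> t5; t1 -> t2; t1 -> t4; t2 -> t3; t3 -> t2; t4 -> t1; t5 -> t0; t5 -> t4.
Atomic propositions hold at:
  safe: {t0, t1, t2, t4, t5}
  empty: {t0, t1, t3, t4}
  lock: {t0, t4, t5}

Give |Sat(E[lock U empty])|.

5

E[lock U empty]: least fixpoint, start Z0 = Sat(empty) = {t0, t1, t3, t4}, add states in Sat(lock) with some successor in Z. Z1 = {t0, t1, t3, t4, t5}; fixed.
Sat(E[lock U empty]) = {t0, t1, t3, t4, t5}
|Sat(E[lock U empty])| = |{t0, t1, t3, t4, t5}| = 5.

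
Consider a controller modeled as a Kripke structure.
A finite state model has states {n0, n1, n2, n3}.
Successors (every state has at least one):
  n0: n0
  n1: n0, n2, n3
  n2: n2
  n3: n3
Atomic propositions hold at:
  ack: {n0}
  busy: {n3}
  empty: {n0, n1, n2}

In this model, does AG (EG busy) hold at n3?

EG busy: greatest fixpoint, start Z0 = {n3}, keep only states in Sat with some successor in Z. Already a fixed point.
Sat(EG busy) = {n3}
AG (EG busy): greatest fixpoint, start Z0 = {n3}, keep only states in Sat with every successor in Z. Already a fixed point.
Sat(AG (EG busy)) = {n3}
n3 ∈ Sat(AG (EG busy)) = {n3}, so the formula holds at n3.

Yes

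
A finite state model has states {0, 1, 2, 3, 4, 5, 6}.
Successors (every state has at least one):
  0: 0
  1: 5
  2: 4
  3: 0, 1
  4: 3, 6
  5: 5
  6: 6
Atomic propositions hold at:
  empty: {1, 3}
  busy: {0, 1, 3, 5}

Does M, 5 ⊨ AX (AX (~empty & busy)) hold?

Sat(~empty) = {0, 2, 4, 5, 6}
Sat(~empty & busy) = {0, 5}
Sat(AX (~empty & busy)) = {s : every successor in {0, 5}} = {0, 1, 5}
Sat(AX (AX (~empty & busy))) = {s : every successor in {0, 1, 5}} = {0, 1, 3, 5}
5 ∈ Sat(AX (AX (~empty & busy))) = {0, 1, 3, 5}, so the formula holds at 5.

Yes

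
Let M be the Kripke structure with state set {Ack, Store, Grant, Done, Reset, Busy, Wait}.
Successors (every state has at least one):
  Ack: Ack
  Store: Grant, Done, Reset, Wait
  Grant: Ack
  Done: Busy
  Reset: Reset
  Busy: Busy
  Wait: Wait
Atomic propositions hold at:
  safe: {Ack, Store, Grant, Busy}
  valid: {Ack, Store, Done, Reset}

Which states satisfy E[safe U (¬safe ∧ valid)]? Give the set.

{Store, Done, Reset}

Sat(¬safe) = {Done, Reset, Wait}
Sat(¬safe ∧ valid) = {Done, Reset}
E[safe U (¬safe ∧ valid)]: least fixpoint, start Z0 = Sat((¬safe ∧ valid)) = {Done, Reset}, add states in Sat(safe) with some successor in Z. Z1 = {Store, Done, Reset}; fixed.
Sat(E[safe U (¬safe ∧ valid)]) = {Store, Done, Reset}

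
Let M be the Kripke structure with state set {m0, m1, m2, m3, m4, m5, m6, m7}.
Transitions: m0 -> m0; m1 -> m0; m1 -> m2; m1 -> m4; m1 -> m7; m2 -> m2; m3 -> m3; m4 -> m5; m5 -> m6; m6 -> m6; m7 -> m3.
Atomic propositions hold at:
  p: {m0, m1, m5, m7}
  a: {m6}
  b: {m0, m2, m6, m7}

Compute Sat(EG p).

EG p: greatest fixpoint, start Z0 = {m0, m1, m5, m7}, keep only states in Sat with some successor in Z. Z1 = {m0, m1}; fixed.
Sat(EG p) = {m0, m1}

{m0, m1}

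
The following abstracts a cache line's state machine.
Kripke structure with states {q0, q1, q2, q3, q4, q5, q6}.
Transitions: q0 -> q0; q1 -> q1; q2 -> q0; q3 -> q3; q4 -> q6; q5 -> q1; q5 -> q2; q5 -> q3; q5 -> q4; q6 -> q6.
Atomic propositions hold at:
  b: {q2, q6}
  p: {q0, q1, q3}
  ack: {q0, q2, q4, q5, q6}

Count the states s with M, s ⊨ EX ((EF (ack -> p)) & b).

Sat(ack -> p) = {q0, q1, q3}
EF (ack -> p): least fixpoint, start Z0 = {q0, q1, q3}, add states with some successor in Z. Z1 = {q0, q1, q2, q3, q5}; fixed.
Sat(EF (ack -> p)) = {q0, q1, q2, q3, q5}
Sat((EF (ack -> p)) & b) = {q2}
Sat(EX ((EF (ack -> p)) & b)) = {s : some successor in {q2}} = {q5}
|Sat(EX ((EF (ack -> p)) & b))| = |{q5}| = 1.

1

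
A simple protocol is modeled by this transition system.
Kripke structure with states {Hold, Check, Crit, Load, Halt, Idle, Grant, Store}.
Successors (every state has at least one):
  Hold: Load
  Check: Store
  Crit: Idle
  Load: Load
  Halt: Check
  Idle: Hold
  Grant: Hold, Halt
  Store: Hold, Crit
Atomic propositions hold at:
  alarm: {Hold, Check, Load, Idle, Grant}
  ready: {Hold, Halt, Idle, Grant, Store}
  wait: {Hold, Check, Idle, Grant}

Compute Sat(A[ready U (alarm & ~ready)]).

{Hold, Check, Load, Halt, Idle, Grant}

Sat(~ready) = {Check, Crit, Load}
Sat(alarm & ~ready) = {Check, Load}
A[ready U (alarm & ~ready)]: least fixpoint, start Z0 = Sat((alarm & ~ready)) = {Check, Load}, add states in Sat(ready) with every successor in Z. Z1 = {Hold, Check, Load, Halt}; Z2 = {Hold, Check, Load, Halt, Idle, Grant}; fixed.
Sat(A[ready U (alarm & ~ready)]) = {Hold, Check, Load, Halt, Idle, Grant}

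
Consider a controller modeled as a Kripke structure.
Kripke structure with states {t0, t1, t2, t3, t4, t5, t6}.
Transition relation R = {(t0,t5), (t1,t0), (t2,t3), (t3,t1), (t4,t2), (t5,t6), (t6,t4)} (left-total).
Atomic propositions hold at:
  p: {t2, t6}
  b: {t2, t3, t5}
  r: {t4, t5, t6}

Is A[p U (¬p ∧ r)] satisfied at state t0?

No

Sat(¬p) = {t0, t1, t3, t4, t5}
Sat(¬p ∧ r) = {t4, t5}
A[p U (¬p ∧ r)]: least fixpoint, start Z0 = Sat((¬p ∧ r)) = {t4, t5}, add states in Sat(p) with every successor in Z. Z1 = {t4, t5, t6}; fixed.
Sat(A[p U (¬p ∧ r)]) = {t4, t5, t6}
t0 ∉ Sat(A[p U (¬p ∧ r)]) = {t4, t5, t6}, so the formula does not hold at t0.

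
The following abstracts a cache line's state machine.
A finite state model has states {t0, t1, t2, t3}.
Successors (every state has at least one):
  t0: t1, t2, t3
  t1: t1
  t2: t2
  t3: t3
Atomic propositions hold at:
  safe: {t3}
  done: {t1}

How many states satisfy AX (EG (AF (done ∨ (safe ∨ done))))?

Sat(safe ∨ done) = {t1, t3}
Sat(done ∨ (safe ∨ done)) = {t1, t3}
AF (done ∨ (safe ∨ done)): least fixpoint, start Z0 = {t1, t3}, add states with every successor in Z. Already a fixed point.
Sat(AF (done ∨ (safe ∨ done))) = {t1, t3}
EG (AF (done ∨ (safe ∨ done))): greatest fixpoint, start Z0 = {t1, t3}, keep only states in Sat with some successor in Z. Already a fixed point.
Sat(EG (AF (done ∨ (safe ∨ done)))) = {t1, t3}
Sat(AX (EG (AF (done ∨ (safe ∨ done))))) = {s : every successor in {t1, t3}} = {t1, t3}
|Sat(AX (EG (AF (done ∨ (safe ∨ done)))))| = |{t1, t3}| = 2.

2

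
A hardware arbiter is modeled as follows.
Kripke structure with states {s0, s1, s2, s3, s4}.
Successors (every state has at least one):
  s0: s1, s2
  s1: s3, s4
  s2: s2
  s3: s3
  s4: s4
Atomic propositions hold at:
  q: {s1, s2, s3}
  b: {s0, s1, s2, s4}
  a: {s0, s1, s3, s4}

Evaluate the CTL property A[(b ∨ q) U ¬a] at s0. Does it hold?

Sat(b ∨ q) = {s0, s1, s2, s3, s4}
Sat(¬a) = {s2}
A[(b ∨ q) U ¬a]: least fixpoint, start Z0 = Sat(¬a) = {s2}, add states in Sat(b ∨ q) with every successor in Z. Already a fixed point.
Sat(A[(b ∨ q) U ¬a]) = {s2}
s0 ∉ Sat(A[(b ∨ q) U ¬a]) = {s2}, so the formula does not hold at s0.

No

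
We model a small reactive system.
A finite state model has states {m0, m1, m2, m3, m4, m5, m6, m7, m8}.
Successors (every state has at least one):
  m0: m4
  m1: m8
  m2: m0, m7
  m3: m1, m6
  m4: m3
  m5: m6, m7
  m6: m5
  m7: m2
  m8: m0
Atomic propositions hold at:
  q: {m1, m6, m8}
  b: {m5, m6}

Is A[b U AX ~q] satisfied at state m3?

Sat(~q) = {m0, m2, m3, m4, m5, m7}
Sat(AX ~q) = {s : every successor in {m0, m2, m3, m4, m5, m7}} = {m0, m2, m4, m6, m7, m8}
A[b U AX ~q]: least fixpoint, start Z0 = Sat(AX ~q) = {m0, m2, m4, m6, m7, m8}, add states in Sat(b) with every successor in Z. Z1 = {m0, m2, m4, m5, m6, m7, m8}; fixed.
Sat(A[b U AX ~q]) = {m0, m2, m4, m5, m6, m7, m8}
m3 ∉ Sat(A[b U AX ~q]) = {m0, m2, m4, m5, m6, m7, m8}, so the formula does not hold at m3.

No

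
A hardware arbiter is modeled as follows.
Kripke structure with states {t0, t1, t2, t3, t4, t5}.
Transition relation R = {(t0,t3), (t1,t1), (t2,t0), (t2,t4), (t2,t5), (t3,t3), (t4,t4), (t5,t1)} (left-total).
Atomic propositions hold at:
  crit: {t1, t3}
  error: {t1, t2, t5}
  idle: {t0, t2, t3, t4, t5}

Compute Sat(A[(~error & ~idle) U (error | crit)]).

{t1, t2, t3, t5}

Sat(~error) = {t0, t3, t4}
Sat(~idle) = {t1}
Sat(~error & ~idle) = ∅
Sat(error | crit) = {t1, t2, t3, t5}
A[(~error & ~idle) U (error | crit)]: least fixpoint, start Z0 = Sat((error | crit)) = {t1, t2, t3, t5}, add states in Sat(~error & ~idle) with every successor in Z. Already a fixed point.
Sat(A[(~error & ~idle) U (error | crit)]) = {t1, t2, t3, t5}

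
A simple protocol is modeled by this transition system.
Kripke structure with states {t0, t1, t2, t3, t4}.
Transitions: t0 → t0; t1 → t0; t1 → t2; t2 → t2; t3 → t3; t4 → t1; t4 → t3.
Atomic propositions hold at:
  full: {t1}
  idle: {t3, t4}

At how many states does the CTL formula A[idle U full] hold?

1

A[idle U full]: least fixpoint, start Z0 = Sat(full) = {t1}, add states in Sat(idle) with every successor in Z. Already a fixed point.
Sat(A[idle U full]) = {t1}
|Sat(A[idle U full])| = |{t1}| = 1.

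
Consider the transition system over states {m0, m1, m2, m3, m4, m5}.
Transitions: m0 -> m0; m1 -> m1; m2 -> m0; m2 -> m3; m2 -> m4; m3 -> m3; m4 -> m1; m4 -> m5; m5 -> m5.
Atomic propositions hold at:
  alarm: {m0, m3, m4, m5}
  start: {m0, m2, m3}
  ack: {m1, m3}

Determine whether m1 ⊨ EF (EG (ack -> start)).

No

Sat(ack -> start) = {m0, m2, m3, m4, m5}
EG (ack -> start): greatest fixpoint, start Z0 = {m0, m2, m3, m4, m5}, keep only states in Sat with some successor in Z. Already a fixed point.
Sat(EG (ack -> start)) = {m0, m2, m3, m4, m5}
EF (EG (ack -> start)): least fixpoint, start Z0 = {m0, m2, m3, m4, m5}, add states with some successor in Z. Already a fixed point.
Sat(EF (EG (ack -> start))) = {m0, m2, m3, m4, m5}
m1 ∉ Sat(EF (EG (ack -> start))) = {m0, m2, m3, m4, m5}, so the formula does not hold at m1.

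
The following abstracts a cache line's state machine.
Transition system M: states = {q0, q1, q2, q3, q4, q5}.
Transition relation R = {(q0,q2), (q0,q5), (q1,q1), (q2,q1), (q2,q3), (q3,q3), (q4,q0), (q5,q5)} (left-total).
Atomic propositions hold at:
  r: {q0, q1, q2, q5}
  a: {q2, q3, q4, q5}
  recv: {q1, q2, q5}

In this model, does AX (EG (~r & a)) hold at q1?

Sat(~r) = {q3, q4}
Sat(~r & a) = {q3, q4}
EG (~r & a): greatest fixpoint, start Z0 = {q3, q4}, keep only states in Sat with some successor in Z. Z1 = {q3}; fixed.
Sat(EG (~r & a)) = {q3}
Sat(AX (EG (~r & a))) = {s : every successor in {q3}} = {q3}
q1 ∉ Sat(AX (EG (~r & a))) = {q3}, so the formula does not hold at q1.

No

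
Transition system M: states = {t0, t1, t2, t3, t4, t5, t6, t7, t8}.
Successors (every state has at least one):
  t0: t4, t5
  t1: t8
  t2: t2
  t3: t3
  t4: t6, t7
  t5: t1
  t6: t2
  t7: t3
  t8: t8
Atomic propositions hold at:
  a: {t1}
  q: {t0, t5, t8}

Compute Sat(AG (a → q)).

Sat(a → q) = {t0, t2, t3, t4, t5, t6, t7, t8}
AG (a → q): greatest fixpoint, start Z0 = {t0, t2, t3, t4, t5, t6, t7, t8}, keep only states in Sat with every successor in Z. Z1 = {t0, t2, t3, t4, t6, t7, t8}; Z2 = {t2, t3, t4, t6, t7, t8}; fixed.
Sat(AG (a → q)) = {t2, t3, t4, t6, t7, t8}

{t2, t3, t4, t6, t7, t8}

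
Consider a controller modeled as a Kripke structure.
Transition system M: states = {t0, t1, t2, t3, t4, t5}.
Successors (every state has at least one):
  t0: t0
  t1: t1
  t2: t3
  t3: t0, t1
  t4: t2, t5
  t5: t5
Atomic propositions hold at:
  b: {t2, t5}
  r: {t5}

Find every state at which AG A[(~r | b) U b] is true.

Sat(~r) = {t0, t1, t2, t3, t4}
Sat(~r | b) = {t0, t1, t2, t3, t4, t5}
A[(~r | b) U b]: least fixpoint, start Z0 = Sat(b) = {t2, t5}, add states in Sat(~r | b) with every successor in Z. Z1 = {t2, t4, t5}; fixed.
Sat(A[(~r | b) U b]) = {t2, t4, t5}
AG A[(~r | b) U b]: greatest fixpoint, start Z0 = {t2, t4, t5}, keep only states in Sat with every successor in Z. Z1 = {t4, t5}; Z2 = {t5}; fixed.
Sat(AG A[(~r | b) U b]) = {t5}

{t5}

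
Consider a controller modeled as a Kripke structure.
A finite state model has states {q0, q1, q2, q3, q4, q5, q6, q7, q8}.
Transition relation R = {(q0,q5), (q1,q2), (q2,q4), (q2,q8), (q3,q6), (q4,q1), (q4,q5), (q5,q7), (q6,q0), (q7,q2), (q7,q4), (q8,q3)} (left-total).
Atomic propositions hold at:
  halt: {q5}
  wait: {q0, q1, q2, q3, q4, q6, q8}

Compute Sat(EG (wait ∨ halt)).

Sat(wait ∨ halt) = {q0, q1, q2, q3, q4, q5, q6, q8}
EG (wait ∨ halt): greatest fixpoint, start Z0 = {q0, q1, q2, q3, q4, q5, q6, q8}, keep only states in Sat with some successor in Z. Z1 = {q0, q1, q2, q3, q4, q6, q8}; Z2 = {q1, q2, q3, q4, q6, q8}; Z3 = {q1, q2, q3, q4, q8}; Z4 = {q1, q2, q4, q8}; Z5 = {q1, q2, q4}; fixed.
Sat(EG (wait ∨ halt)) = {q1, q2, q4}

{q1, q2, q4}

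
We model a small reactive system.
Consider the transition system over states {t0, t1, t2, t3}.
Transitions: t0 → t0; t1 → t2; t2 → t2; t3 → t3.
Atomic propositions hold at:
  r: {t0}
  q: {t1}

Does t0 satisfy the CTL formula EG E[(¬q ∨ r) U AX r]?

Yes

Sat(¬q) = {t0, t2, t3}
Sat(¬q ∨ r) = {t0, t2, t3}
Sat(AX r) = {s : every successor in {t0}} = {t0}
E[(¬q ∨ r) U AX r]: least fixpoint, start Z0 = Sat(AX r) = {t0}, add states in Sat(¬q ∨ r) with some successor in Z. Already a fixed point.
Sat(E[(¬q ∨ r) U AX r]) = {t0}
EG E[(¬q ∨ r) U AX r]: greatest fixpoint, start Z0 = {t0}, keep only states in Sat with some successor in Z. Already a fixed point.
Sat(EG E[(¬q ∨ r) U AX r]) = {t0}
t0 ∈ Sat(EG E[(¬q ∨ r) U AX r]) = {t0}, so the formula holds at t0.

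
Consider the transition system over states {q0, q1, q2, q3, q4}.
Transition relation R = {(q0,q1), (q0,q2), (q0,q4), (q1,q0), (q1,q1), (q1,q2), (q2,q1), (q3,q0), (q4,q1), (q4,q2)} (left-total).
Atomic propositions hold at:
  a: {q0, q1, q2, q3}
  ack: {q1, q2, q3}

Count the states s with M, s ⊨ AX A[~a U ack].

3

Sat(~a) = {q4}
A[~a U ack]: least fixpoint, start Z0 = Sat(ack) = {q1, q2, q3}, add states in Sat(~a) with every successor in Z. Z1 = {q1, q2, q3, q4}; fixed.
Sat(A[~a U ack]) = {q1, q2, q3, q4}
Sat(AX A[~a U ack]) = {s : every successor in {q1, q2, q3, q4}} = {q0, q2, q4}
|Sat(AX A[~a U ack])| = |{q0, q2, q4}| = 3.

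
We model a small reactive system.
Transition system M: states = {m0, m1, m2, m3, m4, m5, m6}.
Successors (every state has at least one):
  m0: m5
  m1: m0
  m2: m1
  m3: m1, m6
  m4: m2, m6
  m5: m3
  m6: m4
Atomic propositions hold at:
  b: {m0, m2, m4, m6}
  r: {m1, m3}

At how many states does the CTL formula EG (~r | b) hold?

2

Sat(~r) = {m0, m2, m4, m5, m6}
Sat(~r | b) = {m0, m2, m4, m5, m6}
EG (~r | b): greatest fixpoint, start Z0 = {m0, m2, m4, m5, m6}, keep only states in Sat with some successor in Z. Z1 = {m0, m4, m6}; Z2 = {m4, m6}; fixed.
Sat(EG (~r | b)) = {m4, m6}
|Sat(EG (~r | b))| = |{m4, m6}| = 2.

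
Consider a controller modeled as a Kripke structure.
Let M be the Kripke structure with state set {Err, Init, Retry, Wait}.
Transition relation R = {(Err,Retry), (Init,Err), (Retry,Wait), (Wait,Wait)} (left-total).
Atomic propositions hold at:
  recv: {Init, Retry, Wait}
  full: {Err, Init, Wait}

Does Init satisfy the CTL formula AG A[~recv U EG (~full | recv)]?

No

Sat(~recv) = {Err}
Sat(~full) = {Retry}
Sat(~full | recv) = {Init, Retry, Wait}
EG (~full | recv): greatest fixpoint, start Z0 = {Init, Retry, Wait}, keep only states in Sat with some successor in Z. Z1 = {Retry, Wait}; fixed.
Sat(EG (~full | recv)) = {Retry, Wait}
A[~recv U EG (~full | recv)]: least fixpoint, start Z0 = Sat(EG (~full | recv)) = {Retry, Wait}, add states in Sat(~recv) with every successor in Z. Z1 = {Err, Retry, Wait}; fixed.
Sat(A[~recv U EG (~full | recv)]) = {Err, Retry, Wait}
AG A[~recv U EG (~full | recv)]: greatest fixpoint, start Z0 = {Err, Retry, Wait}, keep only states in Sat with every successor in Z. Already a fixed point.
Sat(AG A[~recv U EG (~full | recv)]) = {Err, Retry, Wait}
Init ∉ Sat(AG A[~recv U EG (~full | recv)]) = {Err, Retry, Wait}, so the formula does not hold at Init.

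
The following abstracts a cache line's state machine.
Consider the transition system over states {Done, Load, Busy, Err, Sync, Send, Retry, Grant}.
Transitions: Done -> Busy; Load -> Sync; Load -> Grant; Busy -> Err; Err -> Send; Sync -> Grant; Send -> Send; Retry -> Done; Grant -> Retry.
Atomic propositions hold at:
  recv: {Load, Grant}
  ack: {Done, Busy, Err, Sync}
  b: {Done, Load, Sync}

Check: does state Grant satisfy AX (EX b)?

Yes

Sat(EX b) = {s : some successor in {Done, Load, Sync}} = {Load, Retry}
Sat(AX (EX b)) = {s : every successor in {Load, Retry}} = {Grant}
Grant ∈ Sat(AX (EX b)) = {Grant}, so the formula holds at Grant.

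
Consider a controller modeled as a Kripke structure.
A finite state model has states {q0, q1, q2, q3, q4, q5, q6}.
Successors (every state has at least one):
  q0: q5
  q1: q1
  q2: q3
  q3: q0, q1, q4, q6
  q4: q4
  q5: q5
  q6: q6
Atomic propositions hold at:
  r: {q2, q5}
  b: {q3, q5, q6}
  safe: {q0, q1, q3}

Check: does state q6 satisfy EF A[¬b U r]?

Sat(¬b) = {q0, q1, q2, q4}
A[¬b U r]: least fixpoint, start Z0 = Sat(r) = {q2, q5}, add states in Sat(¬b) with every successor in Z. Z1 = {q0, q2, q5}; fixed.
Sat(A[¬b U r]) = {q0, q2, q5}
EF A[¬b U r]: least fixpoint, start Z0 = {q0, q2, q5}, add states with some successor in Z. Z1 = {q0, q2, q3, q5}; fixed.
Sat(EF A[¬b U r]) = {q0, q2, q3, q5}
q6 ∉ Sat(EF A[¬b U r]) = {q0, q2, q3, q5}, so the formula does not hold at q6.

No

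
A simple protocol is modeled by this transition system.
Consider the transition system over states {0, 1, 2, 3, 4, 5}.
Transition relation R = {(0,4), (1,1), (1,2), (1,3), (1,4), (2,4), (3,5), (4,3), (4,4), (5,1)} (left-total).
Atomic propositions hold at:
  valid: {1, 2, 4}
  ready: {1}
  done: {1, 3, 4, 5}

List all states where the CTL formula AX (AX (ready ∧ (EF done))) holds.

{3}

EF done: least fixpoint, start Z0 = {1, 3, 4, 5}, add states with some successor in Z. Z1 = {0, 1, 2, 3, 4, 5}; fixed.
Sat(EF done) = {0, 1, 2, 3, 4, 5}
Sat(ready ∧ (EF done)) = {1}
Sat(AX (ready ∧ (EF done))) = {s : every successor in {1}} = {5}
Sat(AX (AX (ready ∧ (EF done)))) = {s : every successor in {5}} = {3}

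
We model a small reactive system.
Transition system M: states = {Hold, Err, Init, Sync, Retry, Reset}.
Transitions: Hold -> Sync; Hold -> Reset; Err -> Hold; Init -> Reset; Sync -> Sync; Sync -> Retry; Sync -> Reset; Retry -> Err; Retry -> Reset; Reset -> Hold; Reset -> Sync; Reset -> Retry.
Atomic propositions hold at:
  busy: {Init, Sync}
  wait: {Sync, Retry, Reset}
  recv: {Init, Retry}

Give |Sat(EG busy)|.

EG busy: greatest fixpoint, start Z0 = {Init, Sync}, keep only states in Sat with some successor in Z. Z1 = {Sync}; fixed.
Sat(EG busy) = {Sync}
|Sat(EG busy)| = |{Sync}| = 1.

1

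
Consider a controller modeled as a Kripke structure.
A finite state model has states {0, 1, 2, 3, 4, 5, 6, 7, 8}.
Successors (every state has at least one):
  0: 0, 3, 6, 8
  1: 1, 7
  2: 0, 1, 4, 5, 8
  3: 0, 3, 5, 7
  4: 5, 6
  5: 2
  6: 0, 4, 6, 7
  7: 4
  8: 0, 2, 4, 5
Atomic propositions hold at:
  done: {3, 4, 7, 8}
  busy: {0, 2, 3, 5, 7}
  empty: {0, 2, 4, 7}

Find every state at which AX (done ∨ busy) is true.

Sat(done ∨ busy) = {0, 2, 3, 4, 5, 7, 8}
Sat(AX (done ∨ busy)) = {s : every successor in {0, 2, 3, 4, 5, 7, 8}} = {3, 5, 7, 8}

{3, 5, 7, 8}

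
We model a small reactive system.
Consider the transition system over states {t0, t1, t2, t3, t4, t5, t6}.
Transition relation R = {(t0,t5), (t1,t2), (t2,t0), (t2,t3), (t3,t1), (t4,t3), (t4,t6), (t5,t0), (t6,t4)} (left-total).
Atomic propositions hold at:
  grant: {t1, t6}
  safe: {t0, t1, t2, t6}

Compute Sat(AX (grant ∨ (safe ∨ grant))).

{t1, t3, t5}

Sat(safe ∨ grant) = {t0, t1, t2, t6}
Sat(grant ∨ (safe ∨ grant)) = {t0, t1, t2, t6}
Sat(AX (grant ∨ (safe ∨ grant))) = {s : every successor in {t0, t1, t2, t6}} = {t1, t3, t5}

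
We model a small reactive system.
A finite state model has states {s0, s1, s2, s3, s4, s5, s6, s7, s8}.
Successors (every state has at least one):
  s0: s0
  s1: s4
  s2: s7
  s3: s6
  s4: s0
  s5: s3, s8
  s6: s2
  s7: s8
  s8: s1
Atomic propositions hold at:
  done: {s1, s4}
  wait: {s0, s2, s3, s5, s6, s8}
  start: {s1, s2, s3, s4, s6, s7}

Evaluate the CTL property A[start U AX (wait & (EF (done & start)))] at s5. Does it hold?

Sat(done & start) = {s1, s4}
EF (done & start): least fixpoint, start Z0 = {s1, s4}, add states with some successor in Z. Z1 = {s1, s4, s8}; Z2 = {s1, s4, s5, s7, s8}; Z3 = {s1, s2, s4, s5, s7, s8}; Z4 = {s1, s2, s4, s5, s6, s7, s8}; Z5 = {s1, s2, s3, s4, s5, s6, s7, s8}; fixed.
Sat(EF (done & start)) = {s1, s2, s3, s4, s5, s6, s7, s8}
Sat(wait & (EF (done & start))) = {s2, s3, s5, s6, s8}
Sat(AX (wait & (EF (done & start)))) = {s : every successor in {s2, s3, s5, s6, s8}} = {s3, s5, s6, s7}
A[start U AX (wait & (EF (done & start)))]: least fixpoint, start Z0 = Sat(AX (wait & (EF (done & start)))) = {s3, s5, s6, s7}, add states in Sat(start) with every successor in Z. Z1 = {s2, s3, s5, s6, s7}; fixed.
Sat(A[start U AX (wait & (EF (done & start)))]) = {s2, s3, s5, s6, s7}
s5 ∈ Sat(A[start U AX (wait & (EF (done & start)))]) = {s2, s3, s5, s6, s7}, so the formula holds at s5.

Yes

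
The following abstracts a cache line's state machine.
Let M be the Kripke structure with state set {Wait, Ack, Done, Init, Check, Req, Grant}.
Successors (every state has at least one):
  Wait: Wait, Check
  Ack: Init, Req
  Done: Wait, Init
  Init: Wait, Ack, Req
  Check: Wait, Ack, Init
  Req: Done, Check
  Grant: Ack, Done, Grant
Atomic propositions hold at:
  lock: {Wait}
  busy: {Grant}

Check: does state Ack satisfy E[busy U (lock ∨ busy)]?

Sat(lock ∨ busy) = {Wait, Grant}
E[busy U (lock ∨ busy)]: least fixpoint, start Z0 = Sat((lock ∨ busy)) = {Wait, Grant}, add states in Sat(busy) with some successor in Z. Already a fixed point.
Sat(E[busy U (lock ∨ busy)]) = {Wait, Grant}
Ack ∉ Sat(E[busy U (lock ∨ busy)]) = {Wait, Grant}, so the formula does not hold at Ack.

No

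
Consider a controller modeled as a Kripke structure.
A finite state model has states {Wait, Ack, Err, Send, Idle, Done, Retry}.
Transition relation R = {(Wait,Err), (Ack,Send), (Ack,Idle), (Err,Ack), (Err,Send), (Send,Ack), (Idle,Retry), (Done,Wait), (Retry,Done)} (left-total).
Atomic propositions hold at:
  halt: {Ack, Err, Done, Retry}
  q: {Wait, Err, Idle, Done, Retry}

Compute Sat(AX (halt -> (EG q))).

{Ack, Done}

EG q: greatest fixpoint, start Z0 = {Wait, Err, Idle, Done, Retry}, keep only states in Sat with some successor in Z. Z1 = {Wait, Idle, Done, Retry}; Z2 = {Idle, Done, Retry}; Z3 = {Idle, Retry}; Z4 = {Idle}; Z5 = ∅; fixed.
Sat(EG q) = ∅
Sat(halt -> (EG q)) = {Wait, Send, Idle}
Sat(AX (halt -> (EG q))) = {s : every successor in {Wait, Send, Idle}} = {Ack, Done}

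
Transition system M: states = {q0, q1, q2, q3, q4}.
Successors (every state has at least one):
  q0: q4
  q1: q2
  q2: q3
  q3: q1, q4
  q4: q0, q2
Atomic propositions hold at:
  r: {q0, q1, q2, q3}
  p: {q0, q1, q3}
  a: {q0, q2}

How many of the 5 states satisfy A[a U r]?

A[a U r]: least fixpoint, start Z0 = Sat(r) = {q0, q1, q2, q3}, add states in Sat(a) with every successor in Z. Already a fixed point.
Sat(A[a U r]) = {q0, q1, q2, q3}
|Sat(A[a U r])| = |{q0, q1, q2, q3}| = 4.

4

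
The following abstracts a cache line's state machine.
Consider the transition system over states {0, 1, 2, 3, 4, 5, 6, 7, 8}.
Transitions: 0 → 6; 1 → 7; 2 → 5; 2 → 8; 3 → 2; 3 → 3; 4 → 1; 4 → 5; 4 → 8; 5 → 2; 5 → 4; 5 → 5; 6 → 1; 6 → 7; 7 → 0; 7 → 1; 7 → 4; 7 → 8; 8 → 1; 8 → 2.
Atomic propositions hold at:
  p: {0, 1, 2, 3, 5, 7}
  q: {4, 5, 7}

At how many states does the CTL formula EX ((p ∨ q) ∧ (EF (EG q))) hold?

Sat(p ∨ q) = {0, 1, 2, 3, 4, 5, 7}
EG q: greatest fixpoint, start Z0 = {4, 5, 7}, keep only states in Sat with some successor in Z. Already a fixed point.
Sat(EG q) = {4, 5, 7}
EF (EG q): least fixpoint, start Z0 = {4, 5, 7}, add states with some successor in Z. Z1 = {1, 2, 4, 5, 6, 7}; Z2 = {0, 1, 2, 3, 4, 5, 6, 7, 8}; fixed.
Sat(EF (EG q)) = {0, 1, 2, 3, 4, 5, 6, 7, 8}
Sat((p ∨ q) ∧ (EF (EG q))) = {0, 1, 2, 3, 4, 5, 7}
Sat(EX ((p ∨ q) ∧ (EF (EG q)))) = {s : some successor in {0, 1, 2, 3, 4, 5, 7}} = {1, 2, 3, 4, 5, 6, 7, 8}
|Sat(EX ((p ∨ q) ∧ (EF (EG q))))| = |{1, 2, 3, 4, 5, 6, 7, 8}| = 8.

8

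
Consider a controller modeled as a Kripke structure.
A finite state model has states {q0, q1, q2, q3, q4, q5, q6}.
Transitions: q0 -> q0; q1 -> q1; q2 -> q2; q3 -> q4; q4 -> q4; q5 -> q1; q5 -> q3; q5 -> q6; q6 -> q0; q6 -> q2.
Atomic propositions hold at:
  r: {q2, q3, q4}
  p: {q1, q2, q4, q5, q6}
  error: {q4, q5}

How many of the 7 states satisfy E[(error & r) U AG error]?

1

Sat(error & r) = {q4}
AG error: greatest fixpoint, start Z0 = {q4, q5}, keep only states in Sat with every successor in Z. Z1 = {q4}; fixed.
Sat(AG error) = {q4}
E[(error & r) U AG error]: least fixpoint, start Z0 = Sat(AG error) = {q4}, add states in Sat(error & r) with some successor in Z. Already a fixed point.
Sat(E[(error & r) U AG error]) = {q4}
|Sat(E[(error & r) U AG error])| = |{q4}| = 1.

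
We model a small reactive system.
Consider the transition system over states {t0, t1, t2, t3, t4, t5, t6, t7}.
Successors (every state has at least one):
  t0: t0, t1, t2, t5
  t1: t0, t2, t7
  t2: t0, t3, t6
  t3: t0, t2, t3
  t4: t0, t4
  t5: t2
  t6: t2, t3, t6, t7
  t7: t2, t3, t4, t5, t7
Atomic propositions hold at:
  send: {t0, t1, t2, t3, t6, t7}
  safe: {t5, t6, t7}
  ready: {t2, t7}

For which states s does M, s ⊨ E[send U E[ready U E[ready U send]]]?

{t0, t1, t2, t3, t6, t7}

E[ready U send]: least fixpoint, start Z0 = Sat(send) = {t0, t1, t2, t3, t6, t7}, add states in Sat(ready) with some successor in Z. Already a fixed point.
Sat(E[ready U send]) = {t0, t1, t2, t3, t6, t7}
E[ready U E[ready U send]]: least fixpoint, start Z0 = Sat(E[ready U send]) = {t0, t1, t2, t3, t6, t7}, add states in Sat(ready) with some successor in Z. Already a fixed point.
Sat(E[ready U E[ready U send]]) = {t0, t1, t2, t3, t6, t7}
E[send U E[ready U E[ready U send]]]: least fixpoint, start Z0 = Sat(E[ready U E[ready U send]]) = {t0, t1, t2, t3, t6, t7}, add states in Sat(send) with some successor in Z. Already a fixed point.
Sat(E[send U E[ready U E[ready U send]]]) = {t0, t1, t2, t3, t6, t7}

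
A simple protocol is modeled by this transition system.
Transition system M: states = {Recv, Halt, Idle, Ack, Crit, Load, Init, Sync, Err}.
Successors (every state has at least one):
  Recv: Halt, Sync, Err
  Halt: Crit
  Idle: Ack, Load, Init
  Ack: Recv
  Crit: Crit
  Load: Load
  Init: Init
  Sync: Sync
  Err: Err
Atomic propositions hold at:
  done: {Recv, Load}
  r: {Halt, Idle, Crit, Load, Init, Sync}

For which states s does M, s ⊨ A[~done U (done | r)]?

Sat(~done) = {Halt, Idle, Ack, Crit, Init, Sync, Err}
Sat(done | r) = {Recv, Halt, Idle, Crit, Load, Init, Sync}
A[~done U (done | r)]: least fixpoint, start Z0 = Sat((done | r)) = {Recv, Halt, Idle, Crit, Load, Init, Sync}, add states in Sat(~done) with every successor in Z. Z1 = {Recv, Halt, Idle, Ack, Crit, Load, Init, Sync}; fixed.
Sat(A[~done U (done | r)]) = {Recv, Halt, Idle, Ack, Crit, Load, Init, Sync}

{Recv, Halt, Idle, Ack, Crit, Load, Init, Sync}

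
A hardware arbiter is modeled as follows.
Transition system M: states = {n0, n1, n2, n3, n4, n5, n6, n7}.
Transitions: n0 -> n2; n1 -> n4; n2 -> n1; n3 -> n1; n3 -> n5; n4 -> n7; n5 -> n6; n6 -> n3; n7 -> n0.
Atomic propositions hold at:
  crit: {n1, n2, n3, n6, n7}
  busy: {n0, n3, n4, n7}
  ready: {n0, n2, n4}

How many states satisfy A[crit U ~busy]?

Sat(~busy) = {n1, n2, n5, n6}
A[crit U ~busy]: least fixpoint, start Z0 = Sat(~busy) = {n1, n2, n5, n6}, add states in Sat(crit) with every successor in Z. Z1 = {n1, n2, n3, n5, n6}; fixed.
Sat(A[crit U ~busy]) = {n1, n2, n3, n5, n6}
|Sat(A[crit U ~busy])| = |{n1, n2, n3, n5, n6}| = 5.

5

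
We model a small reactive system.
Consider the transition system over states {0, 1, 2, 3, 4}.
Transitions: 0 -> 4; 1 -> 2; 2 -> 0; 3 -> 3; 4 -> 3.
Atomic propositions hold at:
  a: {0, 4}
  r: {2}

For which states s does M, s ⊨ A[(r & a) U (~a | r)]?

Sat(r & a) = ∅
Sat(~a) = {1, 2, 3}
Sat(~a | r) = {1, 2, 3}
A[(r & a) U (~a | r)]: least fixpoint, start Z0 = Sat((~a | r)) = {1, 2, 3}, add states in Sat(r & a) with every successor in Z. Already a fixed point.
Sat(A[(r & a) U (~a | r)]) = {1, 2, 3}

{1, 2, 3}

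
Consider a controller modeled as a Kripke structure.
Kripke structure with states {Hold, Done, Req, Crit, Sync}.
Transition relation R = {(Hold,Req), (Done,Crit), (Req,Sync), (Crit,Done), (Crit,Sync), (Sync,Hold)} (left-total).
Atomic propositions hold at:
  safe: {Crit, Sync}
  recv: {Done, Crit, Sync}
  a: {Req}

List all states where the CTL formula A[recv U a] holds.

A[recv U a]: least fixpoint, start Z0 = Sat(a) = {Req}, add states in Sat(recv) with every successor in Z. Already a fixed point.
Sat(A[recv U a]) = {Req}

{Req}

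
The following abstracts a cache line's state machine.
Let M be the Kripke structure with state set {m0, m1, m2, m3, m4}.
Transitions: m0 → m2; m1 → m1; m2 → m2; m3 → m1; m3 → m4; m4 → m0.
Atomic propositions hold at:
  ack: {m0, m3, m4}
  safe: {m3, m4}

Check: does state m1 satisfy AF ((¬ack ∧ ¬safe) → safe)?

Sat(¬ack) = {m1, m2}
Sat(¬safe) = {m0, m1, m2}
Sat(¬ack ∧ ¬safe) = {m1, m2}
Sat((¬ack ∧ ¬safe) → safe) = {m0, m3, m4}
AF ((¬ack ∧ ¬safe) → safe): least fixpoint, start Z0 = {m0, m3, m4}, add states with every successor in Z. Already a fixed point.
Sat(AF ((¬ack ∧ ¬safe) → safe)) = {m0, m3, m4}
m1 ∉ Sat(AF ((¬ack ∧ ¬safe) → safe)) = {m0, m3, m4}, so the formula does not hold at m1.

No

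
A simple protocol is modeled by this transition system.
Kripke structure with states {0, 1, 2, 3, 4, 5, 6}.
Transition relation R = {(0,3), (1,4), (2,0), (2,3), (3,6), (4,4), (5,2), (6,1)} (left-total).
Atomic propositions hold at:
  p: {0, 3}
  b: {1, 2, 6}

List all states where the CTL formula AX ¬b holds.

Sat(¬b) = {0, 3, 4, 5}
Sat(AX ¬b) = {s : every successor in {0, 3, 4, 5}} = {0, 1, 2, 4}

{0, 1, 2, 4}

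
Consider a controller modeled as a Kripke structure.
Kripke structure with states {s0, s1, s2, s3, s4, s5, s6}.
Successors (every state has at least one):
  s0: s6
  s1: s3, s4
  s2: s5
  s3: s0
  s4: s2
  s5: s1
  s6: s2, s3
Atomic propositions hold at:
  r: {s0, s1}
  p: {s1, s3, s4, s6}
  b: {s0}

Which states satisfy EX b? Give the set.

Sat(EX b) = {s : some successor in {s0}} = {s3}

{s3}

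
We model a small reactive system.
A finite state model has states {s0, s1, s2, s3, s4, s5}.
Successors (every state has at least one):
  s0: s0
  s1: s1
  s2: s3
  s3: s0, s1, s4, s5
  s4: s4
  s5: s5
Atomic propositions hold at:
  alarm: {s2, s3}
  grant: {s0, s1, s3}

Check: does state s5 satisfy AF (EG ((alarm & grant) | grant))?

Sat(alarm & grant) = {s3}
Sat((alarm & grant) | grant) = {s0, s1, s3}
EG ((alarm & grant) | grant): greatest fixpoint, start Z0 = {s0, s1, s3}, keep only states in Sat with some successor in Z. Already a fixed point.
Sat(EG ((alarm & grant) | grant)) = {s0, s1, s3}
AF (EG ((alarm & grant) | grant)): least fixpoint, start Z0 = {s0, s1, s3}, add states with every successor in Z. Z1 = {s0, s1, s2, s3}; fixed.
Sat(AF (EG ((alarm & grant) | grant))) = {s0, s1, s2, s3}
s5 ∉ Sat(AF (EG ((alarm & grant) | grant))) = {s0, s1, s2, s3}, so the formula does not hold at s5.

No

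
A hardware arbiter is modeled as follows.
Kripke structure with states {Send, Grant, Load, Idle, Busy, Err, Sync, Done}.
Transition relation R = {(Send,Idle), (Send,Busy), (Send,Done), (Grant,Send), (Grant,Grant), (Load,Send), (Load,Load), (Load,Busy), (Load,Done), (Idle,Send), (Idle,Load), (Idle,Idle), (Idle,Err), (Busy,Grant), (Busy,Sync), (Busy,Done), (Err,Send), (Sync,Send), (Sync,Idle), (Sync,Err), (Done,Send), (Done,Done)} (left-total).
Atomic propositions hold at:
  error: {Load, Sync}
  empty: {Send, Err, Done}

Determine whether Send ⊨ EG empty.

Yes

EG empty: greatest fixpoint, start Z0 = {Send, Err, Done}, keep only states in Sat with some successor in Z. Already a fixed point.
Sat(EG empty) = {Send, Err, Done}
Send ∈ Sat(EG empty) = {Send, Err, Done}, so the formula holds at Send.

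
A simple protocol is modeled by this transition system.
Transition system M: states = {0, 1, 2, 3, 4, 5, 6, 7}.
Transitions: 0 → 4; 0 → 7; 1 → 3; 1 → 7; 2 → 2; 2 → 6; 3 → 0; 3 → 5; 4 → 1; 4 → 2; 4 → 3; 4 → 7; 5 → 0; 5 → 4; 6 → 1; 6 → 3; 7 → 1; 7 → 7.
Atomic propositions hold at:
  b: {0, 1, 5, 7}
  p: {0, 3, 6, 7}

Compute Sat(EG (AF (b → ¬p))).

Sat(¬p) = {1, 2, 4, 5}
Sat(b → ¬p) = {1, 2, 3, 4, 5, 6}
AF (b → ¬p): least fixpoint, start Z0 = {1, 2, 3, 4, 5, 6}, add states with every successor in Z. Already a fixed point.
Sat(AF (b → ¬p)) = {1, 2, 3, 4, 5, 6}
EG (AF (b → ¬p)): greatest fixpoint, start Z0 = {1, 2, 3, 4, 5, 6}, keep only states in Sat with some successor in Z. Already a fixed point.
Sat(EG (AF (b → ¬p))) = {1, 2, 3, 4, 5, 6}

{1, 2, 3, 4, 5, 6}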